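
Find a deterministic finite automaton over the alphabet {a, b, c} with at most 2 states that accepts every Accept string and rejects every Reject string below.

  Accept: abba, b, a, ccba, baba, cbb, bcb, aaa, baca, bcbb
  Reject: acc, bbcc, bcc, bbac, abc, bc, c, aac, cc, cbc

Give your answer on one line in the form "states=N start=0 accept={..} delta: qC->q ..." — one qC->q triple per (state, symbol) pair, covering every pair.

State merging on the prefix tree: take the shortest (then alphabetical) example prefix whose next move is undefined and point that move at state 0, else 1, else 2, ...; a target is out if some Accept/Reject pair would then sit in one state with the same input left (inseparable). If every existing state is out, open a new one.
a: 0a undefined. 0a->0: ok.
b: 0b undefined. 0b->0: ok.
c: 0c undefined. 0c->0: no, abba/acc meet in 0. Open state 1: 0c->1.
cb: 1b undefined. 1b->0: ok.
cc: 1c undefined. 1c->0: no, abba/acc meet in 0. 1c->1: ok.
baca: 1a undefined. 1a->0: ok.
All examples now run through 2 states with every (state, symbol) defined. Accept strings end in {0}, Reject strings end in {1}; accept={0}.

states=2 start=0 accept={0} delta: 0a->0 0b->0 0c->1 1a->0 1b->0 1c->1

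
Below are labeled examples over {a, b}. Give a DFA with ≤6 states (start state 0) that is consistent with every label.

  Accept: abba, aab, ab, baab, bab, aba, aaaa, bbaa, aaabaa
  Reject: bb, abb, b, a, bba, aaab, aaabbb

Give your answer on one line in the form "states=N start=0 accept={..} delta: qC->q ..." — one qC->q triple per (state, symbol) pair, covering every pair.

State merging on the prefix tree: take the shortest (then alphabetical) example prefix whose next move is undefined and point that move at state 0, else 1, else 2, ...; a target is out if some Accept/Reject pair would then sit in one state with the same input left (inseparable). If every existing state is out, open a new one.
a: 0a undefined. 0a->0: no, abba/bba meet in 0 with "bba" left. Open state 1: 0a->1.
b: 0b undefined. 0b->0: ok.
aa: 1a undefined. 1a->0: no, aab/bb meet in 0. 1a->1: no, aab/aaab meet in 1 with "b" left. Open state 2: 1a->2.
ab: 1b undefined. 1b->0: no, abba/a meet in 1. 1b->1: no, ab/abb meet in 1. 1b->2: no, aab/abb meet in 2 with "b" left. Open state 3: 1b->3.
aaa: 2a undefined. 2a->0: no, aaaa/a meet in 1. 2a->1: no, ab/aaab meet in 3. 2a->2: no, aab/aaab meet in 2 with "b" left. 2a->3: ok.
aab: 2b undefined. 2b->0: no, aab/bb meet in 0. 2b->1: no, aab/a meet in 1. 2b->2: ok.
aba: 3a undefined. 3a->0: no, aba/bb meet in 0. 3a->1: no, aba/a meet in 1. 3a->2: ok.
abb: 3b undefined. 3b->0: no, abba/a meet in 1. 3b->1: ok.
All examples now run through 4 states with every (state, symbol) defined. Accept strings end in {2,3}, Reject strings end in {0,1}; accept={2,3}.

states=4 start=0 accept={2,3} delta: 0a->1 0b->0 1a->2 1b->3 2a->3 2b->2 3a->2 3b->1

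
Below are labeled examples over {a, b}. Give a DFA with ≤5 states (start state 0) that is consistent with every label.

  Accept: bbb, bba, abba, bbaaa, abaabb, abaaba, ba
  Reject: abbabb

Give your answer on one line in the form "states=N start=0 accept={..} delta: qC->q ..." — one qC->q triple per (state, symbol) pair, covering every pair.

states=3 start=0 accept={0,2} delta: 0a->0 0b->1 1a->0 1b->2 2a->2 2b->0

State merging on the prefix tree: take the shortest (then alphabetical) example prefix whose next move is undefined and point that move at state 0, else 1, else 2, ...; a target is out if some Accept/Reject pair would then sit in one state with the same input left (inseparable). If every existing state is out, open a new one.
a: 0a undefined. 0a->0: ok.
b: 0b undefined. 0b->0: no, bbb/abbabb meet in 0. Open state 1: 0b->1.
ba: 1a undefined. 1a->0: ok.
bb: 1b undefined. 1b->0: no, bba/abbabb meet in 0. 1b->1: no, bbb/abbabb meet in 1. Open state 2: 1b->2.
bba: 2a undefined. 2a->0: no, abaabb/abbabb meet in 2. 2a->1: no, bbb/abbabb meet in 2 with "b" left. 2a->2: ok.
bbb: 2b undefined. 2b->0: ok.
All examples now run through 3 states with every (state, symbol) defined. Accept strings end in {0,2}, Reject strings end in {1}; accept={0,2}.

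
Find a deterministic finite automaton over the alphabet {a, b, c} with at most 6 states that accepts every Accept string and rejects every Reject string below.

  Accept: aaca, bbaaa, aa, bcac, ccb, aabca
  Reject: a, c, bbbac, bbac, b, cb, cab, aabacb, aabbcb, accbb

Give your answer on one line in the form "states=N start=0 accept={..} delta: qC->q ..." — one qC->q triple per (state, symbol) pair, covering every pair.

State merging on the prefix tree: take the shortest (then alphabetical) example prefix whose next move is undefined and point that move at state 0, else 1, else 2, ...; a target is out if some Accept/Reject pair would then sit in one state with the same input left (inseparable). If every existing state is out, open a new one.
a: 0a undefined. 0a->0: no, aa/a meet in 0. Open state 1: 0a->1.
b: 0b undefined. 0b->0: ok.
c: 0c undefined. 0c->0: no, bcac/bbbac meet in 1 with "c" left. 0c->1: ok.
aa: 1a undefined. 1a->0: no, aaca/b meet in 0. 1a->1: no, bbaaa/a meet in 1. Open state 2: 1a->2.
ac: 1c undefined. 1c->0: no, ccb/bbbac meet in 0. 1c->1: no, ccb/cb meet in 1 with "b" left. 1c->2: no, aa/bbbac meet in 2. Open state 3: 1c->3.
cb: 1b undefined. 1b->0: ok.
aab: 2b undefined. 2b->0: no, ccb/aabacb meet in 3 with "b" left. 2b->1: ok.
aac: 2c undefined. 2c->0: no, aaca/a meet in 1. 2c->1: no, bcac/a meet in 1. 2c->2: ok.
acc: 3c undefined. 3c->0: ok.
ccb: 3b undefined. 3b->0: no, ccb/b meet in 0. 3b->1: no, ccb/a meet in 1. 3b->2: ok.
aaca: 2a undefined. 2a->0: no, aaca/b meet in 0. 2a->1: no, aaca/a meet in 1. 2a->2: ok.
aabca: 3a undefined. 3a->0: no, aabca/b meet in 0. 3a->1: no, aabca/a meet in 1. 3a->2: ok.
All examples now run through 4 states with every (state, symbol) defined. Accept strings end in {2}, Reject strings end in {0,1,3}; accept={2}.

states=4 start=0 accept={2} delta: 0a->1 0b->0 0c->1 1a->2 1b->0 1c->3 2a->2 2b->1 2c->2 3a->2 3b->2 3c->0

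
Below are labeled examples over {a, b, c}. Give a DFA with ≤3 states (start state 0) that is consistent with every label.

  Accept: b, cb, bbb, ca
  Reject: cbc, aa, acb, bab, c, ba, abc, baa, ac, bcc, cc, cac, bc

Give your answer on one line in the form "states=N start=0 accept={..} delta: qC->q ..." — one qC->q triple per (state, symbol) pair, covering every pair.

State merging on the prefix tree: take the shortest (then alphabetical) example prefix whose next move is undefined and point that move at state 0, else 1, else 2, ...; a target is out if some Accept/Reject pair would then sit in one state with the same input left (inseparable). If every existing state is out, open a new one.
a: 0a undefined. 0a->0: no, cb/acb meet in 0 with "cb" left. Open state 1: 0a->1.
b: 0b undefined. 0b->0: ok.
c: 0c undefined. 0c->0: no, b/cbc meet in 0. 0c->1: no, cb/bab meet in 1 with "b" left. Open state 2: 0c->2.
aa: 1a undefined. 1a->0: no, b/aa meet in 0. 1a->1: ok.
ab: 1b undefined. 1b->0: no, b/bab meet in 0. 1b->1: ok.
ac: 1c undefined. 1c->0: no, b/acb meet in 0. 1c->1: ok.
ca: 2a undefined. 2a->0: ok.
cb: 2b undefined. 2b->0: ok.
cc: 2c undefined. 2c->0: no, b/bcc meet in 0. 2c->1: ok.
All examples now run through 3 states with every (state, symbol) defined. Accept strings end in {0}, Reject strings end in {1,2}; accept={0}.

states=3 start=0 accept={0} delta: 0a->1 0b->0 0c->2 1a->1 1b->1 1c->1 2a->0 2b->0 2c->1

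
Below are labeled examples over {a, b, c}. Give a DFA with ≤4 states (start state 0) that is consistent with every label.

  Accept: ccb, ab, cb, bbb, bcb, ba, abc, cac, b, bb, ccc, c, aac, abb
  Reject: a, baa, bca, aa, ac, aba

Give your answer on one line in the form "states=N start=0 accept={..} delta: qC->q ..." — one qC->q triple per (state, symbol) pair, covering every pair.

states=4 start=0 accept={2,3} delta: 0a->1 0b->2 0c->2 1a->0 1b->3 1c->0 2a->3 2b->2 2c->0 3a->0 3b->2 3c->2

State merging on the prefix tree: take the shortest (then alphabetical) example prefix whose next move is undefined and point that move at state 0, else 1, else 2, ...; a target is out if some Accept/Reject pair would then sit in one state with the same input left (inseparable). If every existing state is out, open a new one.
a: 0a undefined. 0a->0: no, ba/aba meet in 0 with "ba" left. Open state 1: 0a->1.
b: 0b undefined. 0b->0: no, ba/a meet in 1. 0b->1: no, ba/aa meet in 1 with "a" left. Open state 2: 0b->2.
c: 0c undefined. 0c->0: no, cac/ac meet in 1 with "c" left. 0c->1: no, c/a meet in 1. 0c->2: ok.
aa: 1a undefined. 1a->0: ok.
ab: 1b undefined. 1b->0: no, ab/aa meet in 0. 1b->1: no, ab/a meet in 1. 1b->2: no, ba/aba meet in 2 with "a" left. Open state 3: 1b->3.
ac: 1c undefined. 1c->0: ok.
ba: 2a undefined. 2a->0: no, ba/aa meet in 0. 2a->1: no, ba/a meet in 1. 2a->2: no, ba/baa meet in 2. 2a->3: ok.
bb: 2b undefined. 2b->0: no, cb/aa meet in 0. 2b->1: no, cb/a meet in 1. 2b->2: ok.
bc: 2c undefined. 2c->0: ok.
aba: 3a undefined. 3a->0: ok.
abb: 3b undefined. 3b->0: no, abb/baa meet in 0. 3b->1: no, abb/a meet in 1. 3b->2: ok.
abc: 3c undefined. 3c->0: no, abc/baa meet in 0. 3c->1: no, abc/a meet in 1. 3c->2: ok.
All examples now run through 4 states with every (state, symbol) defined. Accept strings end in {2,3}, Reject strings end in {0,1}; accept={2,3}.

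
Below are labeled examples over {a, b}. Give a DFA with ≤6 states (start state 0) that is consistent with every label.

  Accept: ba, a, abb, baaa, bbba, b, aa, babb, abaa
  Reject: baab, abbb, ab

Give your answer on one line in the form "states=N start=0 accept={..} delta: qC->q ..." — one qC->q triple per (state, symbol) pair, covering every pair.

Grow the machine one transition at a time. Run the examples from 0; the earliest place one falls off (shortest prefix, ties alphabetical) gets sent to the lowest-numbered state that keeps every Accept/Reject pair distinguishable — a pair clashes when both reach the same state with identical unread suffix — and to a fresh state only if none does.
a: 0a undefined. 0a->0: no, b/ab meet in 0 with "b" left. Open state 1: 0a->1.
b: 0b undefined. 0b->0: ok.
aa: 1a undefined. 1a->0: no, b/baab meet in 0. 1a->1: ok.
ab: 1b undefined. 1b->0: no, abb/baab meet in 0. 1b->1: no, ba/baab meet in 1. Open state 2: 1b->2.
aba: 2a undefined. 2a->0: ok.
abb: 2b undefined. 2b->0: no, abb/abbb meet in 0. 2b->1: ok.
All examples now run through 3 states with every (state, symbol) defined. Accept strings end in {0,1}, Reject strings end in {2}; accept={0,1}.

states=3 start=0 accept={0,1} delta: 0a->1 0b->0 1a->1 1b->2 2a->0 2b->1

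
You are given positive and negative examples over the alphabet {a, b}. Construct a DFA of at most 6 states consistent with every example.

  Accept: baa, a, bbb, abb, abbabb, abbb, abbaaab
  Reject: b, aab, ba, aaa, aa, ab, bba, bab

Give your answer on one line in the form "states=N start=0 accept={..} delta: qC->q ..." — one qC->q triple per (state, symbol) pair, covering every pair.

Grow the machine one transition at a time. Run the examples from 0; the earliest place one falls off (shortest prefix, ties alphabetical) gets sent to the lowest-numbered state that keeps every Accept/Reject pair distinguishable — a pair clashes when both reach the same state with identical unread suffix — and to a fresh state only if none does.
a: 0a undefined. 0a->0: no, a/aaa meet in 0. Open state 1: 0a->1.
b: 0b undefined. 0b->0: no, baa/aa meet in 1 with "a" left. 0b->1: no, baa/aaa meet in 1 with "aa" left. Open state 2: 0b->2.
aa: 1a undefined. 1a->0: no, a/aaa meet in 1. 1a->1: no, a/aaa meet in 1. 1a->2: ok.
ab: 1b undefined. 1b->0: no, abb/b meet in 2. 1b->1: no, a/ab meet in 1. 1b->2: no, abb/aab meet in 2 with "b" left. Open state 3: 1b->3.
ba: 2a undefined. 2a->0: ok.
bb: 2b undefined. 2b->0: no, baa/bba meet in 1. 2b->1: no, baa/aab meet in 1. 2b->2: no, bbb/b meet in 2. 2b->3: ok.
abb: 3b undefined. 3b->0: no, bbb/ba meet in 0. 3b->1: no, abbb/aab meet in 3. 3b->2: no, bbb/b meet in 2. 3b->3: no, bbb/aab meet in 3. Open state 4: 3b->4.
bba: 3a undefined. 3a->0: ok.
abba: 4a undefined. 4a->0: no, abbabb/aab meet in 3. 4a->1: no, abbaaab/b meet in 2. 4a->2: no, abbaaab/aab meet in 3. 4a->3: no, abbaaab/aab meet in 3. 4a->4: ok.
abbb: 4b undefined. 4b->0: no, abbabb/b meet in 2. 4b->1: no, abbabb/aab meet in 3. 4b->2: no, abbabb/aab meet in 3. 4b->3: no, abbb/aab meet in 3. 4b->4: ok.
All examples now run through 5 states with every (state, symbol) defined. Accept strings end in {1,4}, Reject strings end in {0,2,3}; accept={1,4}.

states=5 start=0 accept={1,4} delta: 0a->1 0b->2 1a->2 1b->3 2a->0 2b->3 3a->0 3b->4 4a->4 4b->4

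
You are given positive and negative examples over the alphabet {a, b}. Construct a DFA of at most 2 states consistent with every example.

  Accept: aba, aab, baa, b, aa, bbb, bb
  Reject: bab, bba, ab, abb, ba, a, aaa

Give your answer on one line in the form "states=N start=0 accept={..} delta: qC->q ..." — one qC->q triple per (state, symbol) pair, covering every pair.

State merging on the prefix tree: take the shortest (then alphabetical) example prefix whose next move is undefined and point that move at state 0, else 1, else 2, ...; a target is out if some Accept/Reject pair would then sit in one state with the same input left (inseparable). If every existing state is out, open a new one.
a: 0a undefined. 0a->0: no, aba/ba meet in 0 with "ba" left. Open state 1: 0a->1.
b: 0b undefined. 0b->0: ok.
aa: 1a undefined. 1a->0: ok.
ab: 1b undefined. 1b->0: no, aba/bba meet in 1. 1b->1: ok.
All examples now run through 2 states with every (state, symbol) defined. Accept strings end in {0}, Reject strings end in {1}; accept={0}.

states=2 start=0 accept={0} delta: 0a->1 0b->0 1a->0 1b->1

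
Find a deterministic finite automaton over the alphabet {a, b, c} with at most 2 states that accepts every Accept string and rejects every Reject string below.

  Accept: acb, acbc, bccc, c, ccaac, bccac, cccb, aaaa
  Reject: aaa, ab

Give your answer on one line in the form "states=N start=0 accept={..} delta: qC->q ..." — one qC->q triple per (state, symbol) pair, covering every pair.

states=2 start=0 accept={0} delta: 0a->1 0b->0 0c->0 1a->0 1b->1 1c->0

State merging on the prefix tree: take the shortest (then alphabetical) example prefix whose next move is undefined and point that move at state 0, else 1, else 2, ...; a target is out if some Accept/Reject pair would then sit in one state with the same input left (inseparable). If every existing state is out, open a new one.
a: 0a undefined. 0a->0: no, aaaa/aaa meet in 0. Open state 1: 0a->1.
b: 0b undefined. 0b->0: ok.
c: 0c undefined. 0c->0: ok.
aa: 1a undefined. 1a->0: ok.
ab: 1b undefined. 1b->0: no, bccc/ab meet in 0. 1b->1: ok.
ac: 1c undefined. 1c->0: ok.
All examples now run through 2 states with every (state, symbol) defined. Accept strings end in {0}, Reject strings end in {1}; accept={0}.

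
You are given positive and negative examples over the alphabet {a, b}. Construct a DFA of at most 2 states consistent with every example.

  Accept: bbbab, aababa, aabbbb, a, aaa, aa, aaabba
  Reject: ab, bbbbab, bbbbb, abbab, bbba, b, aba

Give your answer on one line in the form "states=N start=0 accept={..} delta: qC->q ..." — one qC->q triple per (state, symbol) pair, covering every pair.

states=2 start=0 accept={0} delta: 0a->0 0b->1 1a->1 1b->0

State merging on the prefix tree: take the shortest (then alphabetical) example prefix whose next move is undefined and point that move at state 0, else 1, else 2, ...; a target is out if some Accept/Reject pair would then sit in one state with the same input left (inseparable). If every existing state is out, open a new one.
a: 0a undefined. 0a->0: ok.
b: 0b undefined. 0b->0: no, bbbab/ab meet in 0. Open state 1: 0b->1.
bb: 1b undefined. 1b->0: ok.
aba: 1a undefined. 1a->0: no, bbbab/ab meet in 1. 1a->1: ok.
All examples now run through 2 states with every (state, symbol) defined. Accept strings end in {0}, Reject strings end in {1}; accept={0}.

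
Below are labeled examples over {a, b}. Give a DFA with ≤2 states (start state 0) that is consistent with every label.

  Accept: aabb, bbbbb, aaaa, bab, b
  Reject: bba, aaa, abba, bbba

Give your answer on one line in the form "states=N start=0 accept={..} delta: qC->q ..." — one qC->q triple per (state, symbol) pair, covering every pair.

Grow the machine one transition at a time. Run the examples from 0; the earliest place one falls off (shortest prefix, ties alphabetical) gets sent to the lowest-numbered state that keeps every Accept/Reject pair distinguishable — a pair clashes when both reach the same state with identical unread suffix — and to a fresh state only if none does.
a: 0a undefined. 0a->0: no, aaaa/aaa meet in 0. Open state 1: 0a->1.
b: 0b undefined. 0b->0: ok.
aa: 1a undefined. 1a->0: ok.
ab: 1b undefined. 1b->0: ok.
All examples now run through 2 states with every (state, symbol) defined. Accept strings end in {0}, Reject strings end in {1}; accept={0}.

states=2 start=0 accept={0} delta: 0a->1 0b->0 1a->0 1b->0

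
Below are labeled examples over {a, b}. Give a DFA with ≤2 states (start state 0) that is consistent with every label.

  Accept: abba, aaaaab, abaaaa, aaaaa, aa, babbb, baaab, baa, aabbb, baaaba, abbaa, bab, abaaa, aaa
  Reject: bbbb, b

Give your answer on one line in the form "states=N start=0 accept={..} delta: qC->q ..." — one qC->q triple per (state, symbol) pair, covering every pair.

states=2 start=0 accept={1} delta: 0a->1 0b->0 1a->1 1b->1

State merging on the prefix tree: take the shortest (then alphabetical) example prefix whose next move is undefined and point that move at state 0, else 1, else 2, ...; a target is out if some Accept/Reject pair would then sit in one state with the same input left (inseparable). If every existing state is out, open a new one.
a: 0a undefined. 0a->0: no, aaaaab/b meet in 0 with "b" left. Open state 1: 0a->1.
b: 0b undefined. 0b->0: ok.
aa: 1a undefined. 1a->0: no, aa/bbbb meet in 0. 1a->1: ok.
ab: 1b undefined. 1b->0: no, aaaaab/bbbb meet in 0. 1b->1: ok.
All examples now run through 2 states with every (state, symbol) defined. Accept strings end in {1}, Reject strings end in {0}; accept={1}.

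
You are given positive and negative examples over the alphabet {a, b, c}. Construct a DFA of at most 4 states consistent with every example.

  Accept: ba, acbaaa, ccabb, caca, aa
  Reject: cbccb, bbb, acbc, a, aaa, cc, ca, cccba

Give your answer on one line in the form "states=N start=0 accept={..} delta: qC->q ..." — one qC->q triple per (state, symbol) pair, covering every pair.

State merging on the prefix tree: take the shortest (then alphabetical) example prefix whose next move is undefined and point that move at state 0, else 1, else 2, ...; a target is out if some Accept/Reject pair would then sit in one state with the same input left (inseparable). If every existing state is out, open a new one.
a: 0a undefined. 0a->0: no, aa/a meet in 0. Open state 1: 0a->1.
b: 0b undefined. 0b->0: no, ba/a meet in 1. 0b->1: ok.
c: 0c undefined. 0c->0: no, ba/cccba meet in 1 with "a" left. 0c->1: no, ba/ca meet in 1 with "a" left. Open state 2: 0c->2.
aa: 1a undefined. 1a->0: ok.
ac: 1c undefined. 1c->0: no, ba/acbc meet in 0. 1c->1: ok.
bb: 1b undefined. 1b->0: no, acbaaa/bbb meet in 1. 1b->1: ok.
ca: 2a undefined. 2a->0: no, ba/ca meet in 0. 2a->1: ok.
cb: 2b undefined. 2b->0: ok.
cc: 2c undefined. 2c->0: no, ba/cc meet in 0. 2c->1: no, ba/cccba meet in 0. 2c->2: no, ba/cbccb meet in 0. Open state 3: 2c->3.
cca: 3a undefined. 3a->0: no, ccabb/bbb meet in 1. 3a->1: no, ccabb/bbb meet in 1. 3a->2: no, ccabb/bbb meet in 1. 3a->3: ok.
ccc: 3c undefined. 3c->0: no, ba/cccba meet in 0. 3c->1: no, ba/cccba meet in 0. 3c->2: ok.
ccab: 3b undefined. 3b->0: no, ba/cbccb meet in 0. 3b->1: no, ccabb/cbccb meet in 1. 3b->2: ok.
All examples now run through 4 states with every (state, symbol) defined. Accept strings end in {0}, Reject strings end in {1,2,3}; accept={0}.

states=4 start=0 accept={0} delta: 0a->1 0b->1 0c->2 1a->0 1b->1 1c->1 2a->1 2b->0 2c->3 3a->3 3b->2 3c->2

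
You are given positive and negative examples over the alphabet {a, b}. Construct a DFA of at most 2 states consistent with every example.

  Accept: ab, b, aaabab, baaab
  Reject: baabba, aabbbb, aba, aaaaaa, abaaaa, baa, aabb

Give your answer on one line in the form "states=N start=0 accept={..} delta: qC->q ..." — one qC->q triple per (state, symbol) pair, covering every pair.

Grow the machine one transition at a time. Run the examples from 0; the earliest place one falls off (shortest prefix, ties alphabetical) gets sent to the lowest-numbered state that keeps every Accept/Reject pair distinguishable — a pair clashes when both reach the same state with identical unread suffix — and to a fresh state only if none does.
a: 0a undefined. 0a->0: ok.
b: 0b undefined. 0b->0: no, ab/baabba meet in 0. Open state 1: 0b->1.
ba: 1a undefined. 1a->0: ok.
aabb: 1b undefined. 1b->0: ok.
All examples now run through 2 states with every (state, symbol) defined. Accept strings end in {1}, Reject strings end in {0}; accept={1}.

states=2 start=0 accept={1} delta: 0a->0 0b->1 1a->0 1b->0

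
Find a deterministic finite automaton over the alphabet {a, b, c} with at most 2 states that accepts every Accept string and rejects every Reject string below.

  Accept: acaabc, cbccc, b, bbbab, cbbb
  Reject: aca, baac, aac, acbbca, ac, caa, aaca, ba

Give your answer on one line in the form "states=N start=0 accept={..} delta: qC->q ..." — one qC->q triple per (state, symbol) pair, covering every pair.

State merging on the prefix tree: take the shortest (then alphabetical) example prefix whose next move is undefined and point that move at state 0, else 1, else 2, ...; a target is out if some Accept/Reject pair would then sit in one state with the same input left (inseparable). If every existing state is out, open a new one.
a: 0a undefined. 0a->0: ok.
b: 0b undefined. 0b->0: no, b/ba meet in 0. Open state 1: 0b->1.
c: 0c undefined. 0c->0: ok.
ba: 1a undefined. 1a->0: ok.
bb: 1b undefined. 1b->0: ok.
cbc: 1c undefined. 1c->0: no, acaabc/aca meet in 0. 1c->1: ok.
All examples now run through 2 states with every (state, symbol) defined. Accept strings end in {1}, Reject strings end in {0}; accept={1}.

states=2 start=0 accept={1} delta: 0a->0 0b->1 0c->0 1a->0 1b->0 1c->1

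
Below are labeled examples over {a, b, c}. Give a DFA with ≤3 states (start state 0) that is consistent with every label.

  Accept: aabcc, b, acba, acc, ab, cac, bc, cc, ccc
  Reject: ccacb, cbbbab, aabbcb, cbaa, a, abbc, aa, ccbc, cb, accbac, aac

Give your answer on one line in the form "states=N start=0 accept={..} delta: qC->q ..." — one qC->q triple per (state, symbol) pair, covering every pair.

states=3 start=0 accept={1} delta: 0a->0 0b->1 0c->2 1a->0 1b->0 1c->1 2a->1 2b->2 2c->1

Grow the machine one transition at a time. Run the examples from 0; the earliest place one falls off (shortest prefix, ties alphabetical) gets sent to the lowest-numbered state that keeps every Accept/Reject pair distinguishable — a pair clashes when both reach the same state with identical unread suffix — and to a fresh state only if none does.
a: 0a undefined. 0a->0: ok.
b: 0b undefined. 0b->0: no, b/a meet in 0. Open state 1: 0b->1.
c: 0c undefined. 0c->0: no, b/ccacb meet in 1. 0c->1: no, b/aac meet in 1. Open state 2: 0c->2.
bc: 1c undefined. 1c->0: no, aabcc/aac meet in 2. 1c->1: ok.
ca: 2a undefined. 2a->0: no, cac/aac meet in 2. 2a->1: ok.
cb: 2b undefined. 2b->0: no, acba/cbaa meet in 0. 2b->1: no, aabcc/cb meet in 1. 2b->2: ok.
cc: 2c undefined. 2c->0: no, aabcc/ccbc meet in 1. 2c->1: ok.
abb: 1b undefined. 1b->0: ok.
cca: 1a undefined. 1a->0: ok.
All examples now run through 3 states with every (state, symbol) defined. Accept strings end in {1}, Reject strings end in {0,2}; accept={1}.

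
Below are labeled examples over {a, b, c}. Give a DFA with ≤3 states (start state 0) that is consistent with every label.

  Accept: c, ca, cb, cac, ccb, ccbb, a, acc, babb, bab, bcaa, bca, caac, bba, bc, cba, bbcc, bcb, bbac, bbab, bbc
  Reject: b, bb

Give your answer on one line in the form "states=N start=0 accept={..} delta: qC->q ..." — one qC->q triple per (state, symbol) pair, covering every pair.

states=3 start=0 accept={0,2} delta: 0a->0 0b->1 0c->2 1a->2 1b->1 1c->2 2a->0 2b->2 2c->2

Fold the examples into a partial DFA from state 0: repeatedly fix the first undefined (state, symbol) met by the shortest-then-alphabetical prefix, trying targets in increasing order and rejecting any under which an Accept and a Reject string meet in one state with the same remainder; add a state when all current targets are rejected. Accepting states are where Accept strings end.
a: 0a undefined. 0a->0: ok.
b: 0b undefined. 0b->0: no, a/b meet in 0. Open state 1: 0b->1.
c: 0c undefined. 0c->0: no, cb/b meet in 1. 0c->1: no, c/b meet in 1. Open state 2: 0c->2.
ba: 1a undefined. 1a->0: no, babb/bb meet in 1 with "b" left. 1a->1: no, bab/bb meet in 1 with "b" left. 1a->2: ok.
bb: 1b undefined. 1b->0: no, a/bb meet in 0. 1b->1: ok.
bc: 1c undefined. 1c->0: no, bcb/b meet in 1. 1c->1: no, bc/b meet in 1. 1c->2: ok.
ca: 2a undefined. 2a->0: ok.
cb: 2b undefined. 2b->0: no, babb/b meet in 1. 2b->1: no, cb/b meet in 1. 2b->2: ok.
cc: 2c undefined. 2c->0: no, ccb/b meet in 1. 2c->1: no, ccb/b meet in 1. 2c->2: ok.
All examples now run through 3 states with every (state, symbol) defined. Accept strings end in {0,2}, Reject strings end in {1}; accept={0,2}.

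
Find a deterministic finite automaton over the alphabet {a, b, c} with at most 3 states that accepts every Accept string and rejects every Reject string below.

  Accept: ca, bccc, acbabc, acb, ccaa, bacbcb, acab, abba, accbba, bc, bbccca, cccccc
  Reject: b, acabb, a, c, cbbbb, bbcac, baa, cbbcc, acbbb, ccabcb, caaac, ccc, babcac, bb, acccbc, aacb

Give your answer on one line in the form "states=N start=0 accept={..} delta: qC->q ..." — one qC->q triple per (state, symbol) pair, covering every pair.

states=3 start=0 accept={0,2} delta: 0a->1 0b->1 0c->1 1a->0 1b->1 1c->2 2a->2 2b->0 2c->1

State merging on the prefix tree: take the shortest (then alphabetical) example prefix whose next move is undefined and point that move at state 0, else 1, else 2, ...; a target is out if some Accept/Reject pair would then sit in one state with the same input left (inseparable). If every existing state is out, open a new one.
a: 0a undefined. 0a->0: no, acb/aacb meet in 0 with "cb" left. Open state 1: 0a->1.
b: 0b undefined. 0b->0: no, bccc/ccc meet in 0 with "ccc" left. 0b->1: ok.
c: 0c undefined. 0c->0: no, ca/b meet in 1. 0c->1: ok.
aa: 1a undefined. 1a->0: ok.
ab: 1b undefined. 1b->0: no, ca/bb meet in 0. 1b->1: ok.
ac: 1c undefined. 1c->0: no, ca/bbcac meet in 0. 1c->1: no, bccc/b meet in 1. Open state 2: 1c->2.
aca: 2a undefined. 2a->0: no, acb/ccabcb meet in 2 with "b" left. 2a->1: no, acb/ccabcb meet in 2 with "b" left. 2a->2: ok.
acb: 2b undefined. 2b->0: ok.
acc: 2c undefined. 2c->0: no, ca/bbcac meet in 0. 2c->1: ok.
All examples now run through 3 states with every (state, symbol) defined. Accept strings end in {0,2}, Reject strings end in {1}; accept={0,2}.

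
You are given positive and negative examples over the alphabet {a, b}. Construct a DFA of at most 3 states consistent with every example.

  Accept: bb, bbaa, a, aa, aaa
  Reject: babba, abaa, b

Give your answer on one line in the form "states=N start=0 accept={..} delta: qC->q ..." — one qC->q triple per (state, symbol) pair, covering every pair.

states=2 start=0 accept={0} delta: 0a->0 0b->1 1a->1 1b->0

Grow the machine one transition at a time. Run the examples from 0; the earliest place one falls off (shortest prefix, ties alphabetical) gets sent to the lowest-numbered state that keeps every Accept/Reject pair distinguishable — a pair clashes when both reach the same state with identical unread suffix — and to a fresh state only if none does.
a: 0a undefined. 0a->0: ok.
b: 0b undefined. 0b->0: no, bb/babba meet in 0. Open state 1: 0b->1.
ba: 1a undefined. 1a->0: no, a/abaa meet in 0. 1a->1: ok.
bb: 1b undefined. 1b->0: ok.
All examples now run through 2 states with every (state, symbol) defined. Accept strings end in {0}, Reject strings end in {1}; accept={0}.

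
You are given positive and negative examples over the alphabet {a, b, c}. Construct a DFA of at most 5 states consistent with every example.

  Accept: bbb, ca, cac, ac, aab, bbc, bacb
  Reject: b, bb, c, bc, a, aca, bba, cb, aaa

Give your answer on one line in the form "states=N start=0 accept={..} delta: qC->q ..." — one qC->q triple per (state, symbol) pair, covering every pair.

states=5 start=0 accept={0,3} delta: 0a->1 0b->2 0c->1 1a->3 1b->1 1c->0 2a->2 2b->4 2c->4 3a->1 3b->0 3c->0 4a->1 4b->0 4c->0

State merging on the prefix tree: take the shortest (then alphabetical) example prefix whose next move is undefined and point that move at state 0, else 1, else 2, ...; a target is out if some Accept/Reject pair would then sit in one state with the same input left (inseparable). If every existing state is out, open a new one.
a: 0a undefined. 0a->0: no, ca/aca meet in 0 with "ca" left. Open state 1: 0a->1.
b: 0b undefined. 0b->0: no, bbb/b meet in 0. 0b->1: no, ac/bc meet in 1 with "c" left. Open state 2: 0b->2.
c: 0c undefined. 0c->0: no, ca/a meet in 1. 0c->1: ok.
aa: 1a undefined. 1a->0: no, cac/c meet in 1. 1a->1: no, ca/c meet in 1. 1a->2: no, ca/b meet in 2. Open state 3: 1a->3.
ac: 1c undefined. 1c->0: ok.
ba: 2a undefined. 2a->0: no, bacb/cb meet in 1 with "b" left. 2a->1: no, bacb/b meet in 2. 2a->2: ok.
bb: 2b undefined. 2b->0: no, bbb/b meet in 2. 2b->1: no, bbb/cb meet in 1 with "b" left. 2b->2: no, bbb/b meet in 2. 2b->3: no, ca/bb meet in 3. Open state 4: 2b->4.
bc: 2c undefined. 2c->0: no, ac/bc meet in 0. 2c->1: no, bacb/cb meet in 1 with "b" left. 2c->2: no, bacb/bb meet in 4. 2c->3: no, ca/bc meet in 3. 2c->4: ok.
cb: 1b undefined. 1b->0: no, ac/cb meet in 0. 1b->1: ok.
aaa: 3a undefined. 3a->0: no, ac/aaa meet in 0. 3a->1: ok.
aab: 3b undefined. 3b->0: ok.
bba: 4a undefined. 4a->0: no, ac/bba meet in 0. 4a->1: ok.
bbb: 4b undefined. 4b->0: ok.
bbc: 4c undefined. 4c->0: ok.
cac: 3c undefined. 3c->0: ok.
All examples now run through 5 states with every (state, symbol) defined. Accept strings end in {0,3}, Reject strings end in {1,2,4}; accept={0,3}.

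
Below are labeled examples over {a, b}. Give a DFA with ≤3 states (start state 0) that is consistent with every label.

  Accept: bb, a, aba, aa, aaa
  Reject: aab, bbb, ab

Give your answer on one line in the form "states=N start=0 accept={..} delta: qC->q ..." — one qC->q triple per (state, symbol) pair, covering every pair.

Fold the examples into a partial DFA from state 0: repeatedly fix the first undefined (state, symbol) met by the shortest-then-alphabetical prefix, trying targets in increasing order and rejecting any under which an Accept and a Reject string meet in one state with the same remainder; add a state when all current targets are rejected. Accepting states are where Accept strings end.
a: 0a undefined. 0a->0: ok.
b: 0b undefined. 0b->0: no, bb/aab meet in 0. Open state 1: 0b->1.
bb: 1b undefined. 1b->0: ok.
aba: 1a undefined. 1a->0: ok.
All examples now run through 2 states with every (state, symbol) defined. Accept strings end in {0}, Reject strings end in {1}; accept={0}.

states=2 start=0 accept={0} delta: 0a->0 0b->1 1a->0 1b->0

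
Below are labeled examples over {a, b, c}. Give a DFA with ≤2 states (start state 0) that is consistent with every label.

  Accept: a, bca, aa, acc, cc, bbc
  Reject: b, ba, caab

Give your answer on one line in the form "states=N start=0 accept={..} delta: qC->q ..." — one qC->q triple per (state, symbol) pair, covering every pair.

Fold the examples into a partial DFA from state 0: repeatedly fix the first undefined (state, symbol) met by the shortest-then-alphabetical prefix, trying targets in increasing order and rejecting any under which an Accept and a Reject string meet in one state with the same remainder; add a state when all current targets are rejected. Accepting states are where Accept strings end.
a: 0a undefined. 0a->0: ok.
b: 0b undefined. 0b->0: no, a/b meet in 0. Open state 1: 0b->1.
c: 0c undefined. 0c->0: ok.
ba: 1a undefined. 1a->0: no, a/ba meet in 0. 1a->1: ok.
bb: 1b undefined. 1b->0: ok.
bc: 1c undefined. 1c->0: ok.
All examples now run through 2 states with every (state, symbol) defined. Accept strings end in {0}, Reject strings end in {1}; accept={0}.

states=2 start=0 accept={0} delta: 0a->0 0b->1 0c->0 1a->1 1b->0 1c->0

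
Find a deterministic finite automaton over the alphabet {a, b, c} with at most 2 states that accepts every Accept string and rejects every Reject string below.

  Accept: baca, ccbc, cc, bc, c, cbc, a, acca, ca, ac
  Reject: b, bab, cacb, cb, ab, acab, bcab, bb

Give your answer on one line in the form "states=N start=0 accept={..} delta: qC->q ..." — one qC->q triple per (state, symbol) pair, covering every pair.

states=2 start=0 accept={0} delta: 0a->0 0b->1 0c->0 1a->0 1b->1 1c->0

State merging on the prefix tree: take the shortest (then alphabetical) example prefix whose next move is undefined and point that move at state 0, else 1, else 2, ...; a target is out if some Accept/Reject pair would then sit in one state with the same input left (inseparable). If every existing state is out, open a new one.
a: 0a undefined. 0a->0: ok.
b: 0b undefined. 0b->0: no, a/b meet in 0. Open state 1: 0b->1.
c: 0c undefined. 0c->0: ok.
ba: 1a undefined. 1a->0: ok.
bb: 1b undefined. 1b->0: no, baca/bb meet in 0. 1b->1: ok.
bc: 1c undefined. 1c->0: ok.
All examples now run through 2 states with every (state, symbol) defined. Accept strings end in {0}, Reject strings end in {1}; accept={0}.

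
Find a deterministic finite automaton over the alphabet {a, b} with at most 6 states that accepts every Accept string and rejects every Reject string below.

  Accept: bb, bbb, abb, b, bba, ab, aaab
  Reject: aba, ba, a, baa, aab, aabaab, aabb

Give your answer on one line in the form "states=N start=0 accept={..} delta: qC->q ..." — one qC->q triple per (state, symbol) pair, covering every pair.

Grow the machine one transition at a time. Run the examples from 0; the earliest place one falls off (shortest prefix, ties alphabetical) gets sent to the lowest-numbered state that keeps every Accept/Reject pair distinguishable — a pair clashes when both reach the same state with identical unread suffix — and to a fresh state only if none does.
a: 0a undefined. 0a->0: no, bb/aabb meet in 0 with "bb" left. Open state 1: 0a->1.
b: 0b undefined. 0b->0: no, bba/ba meet in 1. 0b->1: no, b/a meet in 1. Open state 2: 0b->2.
aa: 1a undefined. 1a->0: no, bb/aabb meet in 2 with "b" left. 1a->1: no, abb/aabb meet in 1 with "bb" left. 1a->2: no, bb/aab meet in 2 with "b" left. Open state 3: 1a->3.
ab: 1b undefined. 1b->0: ok.
ba: 2a undefined. 2a->0: no, ab/ba meet in 0. 2a->1: ok.
bb: 2b undefined. 2b->0: no, bba/aba meet in 1. 2b->1: no, bb/aba meet in 1. 2b->2: no, bba/aba meet in 1. 2b->3: no, bb/baa meet in 3. Open state 4: 2b->4.
aaa: 3a undefined. 3a->0: ok.
aab: 3b undefined. 3b->0: no, abb/aabb meet in 2. 3b->1: no, abb/aabaab meet in 2. 3b->2: no, bb/aabb meet in 4. 3b->3: no, ab/aabaab meet in 0. 3b->4: no, bb/aab meet in 4. Open state 5: 3b->5.
bba: 4a undefined. 4a->0: ok.
bbb: 4b undefined. 4b->0: ok.
aaba: 5a undefined. 5a->0: no, bbb/aabaab meet in 0. 5a->1: ok.
aabb: 5b undefined. 5b->0: no, bbb/aabb meet in 0. 5b->1: ok.
All examples now run through 6 states with every (state, symbol) defined. Accept strings end in {0,2,4}, Reject strings end in {1,3,5}; accept={0,2,4}.

states=6 start=0 accept={0,2,4} delta: 0a->1 0b->2 1a->3 1b->0 2a->1 2b->4 3a->0 3b->5 4a->0 4b->0 5a->1 5b->1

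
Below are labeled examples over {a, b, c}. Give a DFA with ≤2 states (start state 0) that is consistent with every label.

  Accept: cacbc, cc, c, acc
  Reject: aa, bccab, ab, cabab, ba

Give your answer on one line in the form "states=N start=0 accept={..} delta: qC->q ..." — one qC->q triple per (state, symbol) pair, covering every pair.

states=2 start=0 accept={1} delta: 0a->0 0b->0 0c->1 1a->0 1b->0 1c->1

State merging on the prefix tree: take the shortest (then alphabetical) example prefix whose next move is undefined and point that move at state 0, else 1, else 2, ...; a target is out if some Accept/Reject pair would then sit in one state with the same input left (inseparable). If every existing state is out, open a new one.
a: 0a undefined. 0a->0: ok.
b: 0b undefined. 0b->0: ok.
c: 0c undefined. 0c->0: no, cacbc/aa meet in 0. Open state 1: 0c->1.
ca: 1a undefined. 1a->0: ok.
cc: 1c undefined. 1c->0: no, cc/aa meet in 0. 1c->1: ok.
cacb: 1b undefined. 1b->0: ok.
All examples now run through 2 states with every (state, symbol) defined. Accept strings end in {1}, Reject strings end in {0}; accept={1}.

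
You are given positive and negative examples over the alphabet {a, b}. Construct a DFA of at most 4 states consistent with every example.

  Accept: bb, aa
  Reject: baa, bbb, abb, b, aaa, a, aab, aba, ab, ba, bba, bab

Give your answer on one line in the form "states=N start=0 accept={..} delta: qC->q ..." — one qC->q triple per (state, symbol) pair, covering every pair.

State merging on the prefix tree: take the shortest (then alphabetical) example prefix whose next move is undefined and point that move at state 0, else 1, else 2, ...; a target is out if some Accept/Reject pair would then sit in one state with the same input left (inseparable). If every existing state is out, open a new one.
a: 0a undefined. 0a->0: no, bb/abb meet in 0 with "bb" left. Open state 1: 0a->1.
b: 0b undefined. 0b->0: no, bb/bbb meet in 0. 0b->1: no, bb/ab meet in 1 with "b" left. Open state 2: 0b->2.
aa: 1a undefined. 1a->0: ok.
ab: 1b undefined. 1b->0: no, aa/ab meet in 0. 1b->1: no, aa/aba meet in 0. 1b->2: no, bb/abb meet in 2 with "b" left. Open state 3: 1b->3.
ba: 2a undefined. 2a->0: no, aa/ba meet in 0. 2a->1: no, aa/baa meet in 0. 2a->2: no, bb/bab meet in 2 with "b" left. 2a->3: ok.
bb: 2b undefined. 2b->0: ok.
aba: 3a undefined. 3a->0: no, bb/baa meet in 0. 3a->1: ok.
abb: 3b undefined. 3b->0: no, bb/abb meet in 0. 3b->1: ok.
All examples now run through 4 states with every (state, symbol) defined. Accept strings end in {0}, Reject strings end in {1,2,3}; accept={0}.

states=4 start=0 accept={0} delta: 0a->1 0b->2 1a->0 1b->3 2a->3 2b->0 3a->1 3b->1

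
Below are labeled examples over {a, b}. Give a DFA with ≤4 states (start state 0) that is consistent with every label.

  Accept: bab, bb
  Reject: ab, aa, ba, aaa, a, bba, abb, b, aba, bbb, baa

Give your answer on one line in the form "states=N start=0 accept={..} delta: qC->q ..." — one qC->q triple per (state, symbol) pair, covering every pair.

State merging on the prefix tree: take the shortest (then alphabetical) example prefix whose next move is undefined and point that move at state 0, else 1, else 2, ...; a target is out if some Accept/Reject pair would then sit in one state with the same input left (inseparable). If every existing state is out, open a new one.
a: 0a undefined. 0a->0: no, bb/abb meet in 0 with "bb" left. Open state 1: 0a->1.
b: 0b undefined. 0b->0: no, bab/ab meet in 1 with "b" left. 0b->1: no, bb/ab meet in 1 with "b" left. Open state 2: 0b->2.
aa: 1a undefined. 1a->0: ok.
ab: 1b undefined. 1b->0: ok.
ba: 2a undefined. 2a->0: no, bab/abb meet in 2. 2a->1: no, bab/ab meet in 0. 2a->2: ok.
bb: 2b undefined. 2b->0: no, bab/ab meet in 0. 2b->1: no, bab/aaa meet in 1. 2b->2: no, bab/ba meet in 2. Open state 3: 2b->3.
bba: 3a undefined. 3a->0: ok.
bbb: 3b undefined. 3b->0: ok.
All examples now run through 4 states with every (state, symbol) defined. Accept strings end in {3}, Reject strings end in {0,1,2}; accept={3}.

states=4 start=0 accept={3} delta: 0a->1 0b->2 1a->0 1b->0 2a->2 2b->3 3a->0 3b->0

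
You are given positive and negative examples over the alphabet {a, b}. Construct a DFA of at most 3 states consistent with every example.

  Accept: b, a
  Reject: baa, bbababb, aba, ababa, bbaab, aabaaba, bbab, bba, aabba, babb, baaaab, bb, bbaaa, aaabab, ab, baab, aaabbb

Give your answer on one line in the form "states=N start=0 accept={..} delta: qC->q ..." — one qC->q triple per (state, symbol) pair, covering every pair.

State merging on the prefix tree: take the shortest (then alphabetical) example prefix whose next move is undefined and point that move at state 0, else 1, else 2, ...; a target is out if some Accept/Reject pair would then sit in one state with the same input left (inseparable). If every existing state is out, open a new one.
a: 0a undefined. 0a->0: no, b/ab meet in 0 with "b" left. Open state 1: 0a->1.
b: 0b undefined. 0b->0: no, b/bb meet in 0. 0b->1: ok.
aa: 1a undefined. 1a->0: no, b/baa meet in 1. 1a->1: no, b/baa meet in 1. Open state 2: 1a->2.
ab: 1b undefined. 1b->0: no, b/bbababb meet in 1. 1b->1: no, b/bb meet in 1. 1b->2: ok.
aaa: 2a undefined. 2a->0: no, b/bbab meet in 1. 2a->1: no, b/baa meet in 1. 2a->2: ok.
aab: 2b undefined. 2b->0: no, b/ababa meet in 1. 2b->1: no, b/bbaab meet in 1. 2b->2: ok.
All examples now run through 3 states with every (state, symbol) defined. Accept strings end in {1}, Reject strings end in {2}; accept={1}.

states=3 start=0 accept={1} delta: 0a->1 0b->1 1a->2 1b->2 2a->2 2b->2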